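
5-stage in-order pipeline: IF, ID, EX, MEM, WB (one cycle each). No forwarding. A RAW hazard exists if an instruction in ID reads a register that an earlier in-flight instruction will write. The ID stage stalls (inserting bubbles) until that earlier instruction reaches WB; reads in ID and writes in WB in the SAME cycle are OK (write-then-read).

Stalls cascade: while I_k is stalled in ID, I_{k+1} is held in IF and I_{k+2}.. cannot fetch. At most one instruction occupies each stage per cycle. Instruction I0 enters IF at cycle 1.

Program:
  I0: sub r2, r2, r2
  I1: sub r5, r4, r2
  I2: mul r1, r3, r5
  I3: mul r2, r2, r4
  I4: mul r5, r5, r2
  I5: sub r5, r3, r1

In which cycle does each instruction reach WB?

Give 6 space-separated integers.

I0 sub r2 <- r2,r2: IF@1 ID@2 stall=0 (-) EX@3 MEM@4 WB@5
I1 sub r5 <- r4,r2: IF@2 ID@3 stall=2 (RAW on I0.r2 (WB@5)) EX@6 MEM@7 WB@8
I2 mul r1 <- r3,r5: IF@3 ID@6 stall=2 (RAW on I1.r5 (WB@8)) EX@9 MEM@10 WB@11
I3 mul r2 <- r2,r4: IF@6 ID@9 stall=0 (-) EX@10 MEM@11 WB@12
I4 mul r5 <- r5,r2: IF@9 ID@10 stall=2 (RAW on I3.r2 (WB@12)) EX@13 MEM@14 WB@15
I5 sub r5 <- r3,r1: IF@10 ID@13 stall=0 (-) EX@14 MEM@15 WB@16

Answer: 5 8 11 12 15 16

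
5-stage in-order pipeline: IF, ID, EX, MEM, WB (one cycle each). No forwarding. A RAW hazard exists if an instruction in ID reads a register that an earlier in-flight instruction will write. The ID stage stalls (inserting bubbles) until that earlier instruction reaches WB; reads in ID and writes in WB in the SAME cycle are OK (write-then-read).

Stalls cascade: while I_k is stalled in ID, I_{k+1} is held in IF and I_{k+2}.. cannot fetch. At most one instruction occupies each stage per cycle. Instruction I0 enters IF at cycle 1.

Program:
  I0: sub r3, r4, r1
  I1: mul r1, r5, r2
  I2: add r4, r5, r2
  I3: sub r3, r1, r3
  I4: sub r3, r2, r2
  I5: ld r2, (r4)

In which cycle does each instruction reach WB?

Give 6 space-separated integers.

I0 sub r3 <- r4,r1: IF@1 ID@2 stall=0 (-) EX@3 MEM@4 WB@5
I1 mul r1 <- r5,r2: IF@2 ID@3 stall=0 (-) EX@4 MEM@5 WB@6
I2 add r4 <- r5,r2: IF@3 ID@4 stall=0 (-) EX@5 MEM@6 WB@7
I3 sub r3 <- r1,r3: IF@4 ID@5 stall=1 (RAW on I1.r1 (WB@6)) EX@7 MEM@8 WB@9
I4 sub r3 <- r2,r2: IF@5 ID@7 stall=0 (-) EX@8 MEM@9 WB@10
I5 ld r2 <- r4: IF@7 ID@8 stall=0 (-) EX@9 MEM@10 WB@11

Answer: 5 6 7 9 10 11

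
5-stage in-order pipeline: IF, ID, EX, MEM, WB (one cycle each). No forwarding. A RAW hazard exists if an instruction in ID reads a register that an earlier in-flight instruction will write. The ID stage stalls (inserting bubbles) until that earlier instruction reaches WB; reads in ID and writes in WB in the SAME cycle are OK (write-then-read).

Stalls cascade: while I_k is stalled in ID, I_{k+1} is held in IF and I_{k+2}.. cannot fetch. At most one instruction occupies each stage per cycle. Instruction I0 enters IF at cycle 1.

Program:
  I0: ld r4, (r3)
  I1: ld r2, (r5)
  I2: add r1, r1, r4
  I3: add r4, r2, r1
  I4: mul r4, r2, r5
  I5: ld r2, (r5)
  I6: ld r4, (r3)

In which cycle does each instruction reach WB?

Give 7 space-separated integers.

Answer: 5 6 8 11 12 13 14

Derivation:
I0 ld r4 <- r3: IF@1 ID@2 stall=0 (-) EX@3 MEM@4 WB@5
I1 ld r2 <- r5: IF@2 ID@3 stall=0 (-) EX@4 MEM@5 WB@6
I2 add r1 <- r1,r4: IF@3 ID@4 stall=1 (RAW on I0.r4 (WB@5)) EX@6 MEM@7 WB@8
I3 add r4 <- r2,r1: IF@4 ID@6 stall=2 (RAW on I2.r1 (WB@8)) EX@9 MEM@10 WB@11
I4 mul r4 <- r2,r5: IF@6 ID@9 stall=0 (-) EX@10 MEM@11 WB@12
I5 ld r2 <- r5: IF@9 ID@10 stall=0 (-) EX@11 MEM@12 WB@13
I6 ld r4 <- r3: IF@10 ID@11 stall=0 (-) EX@12 MEM@13 WB@14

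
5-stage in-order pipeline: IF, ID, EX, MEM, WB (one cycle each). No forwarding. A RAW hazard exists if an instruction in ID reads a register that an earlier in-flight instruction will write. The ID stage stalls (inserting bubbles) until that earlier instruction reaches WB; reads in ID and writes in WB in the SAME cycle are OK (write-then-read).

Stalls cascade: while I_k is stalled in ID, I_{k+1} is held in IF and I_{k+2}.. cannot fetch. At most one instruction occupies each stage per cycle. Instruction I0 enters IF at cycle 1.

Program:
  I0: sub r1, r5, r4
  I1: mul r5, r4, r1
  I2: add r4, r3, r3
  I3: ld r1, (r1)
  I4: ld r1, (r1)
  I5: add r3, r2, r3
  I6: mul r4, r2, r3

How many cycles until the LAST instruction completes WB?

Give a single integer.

Answer: 17

Derivation:
I0 sub r1 <- r5,r4: IF@1 ID@2 stall=0 (-) EX@3 MEM@4 WB@5
I1 mul r5 <- r4,r1: IF@2 ID@3 stall=2 (RAW on I0.r1 (WB@5)) EX@6 MEM@7 WB@8
I2 add r4 <- r3,r3: IF@3 ID@6 stall=0 (-) EX@7 MEM@8 WB@9
I3 ld r1 <- r1: IF@6 ID@7 stall=0 (-) EX@8 MEM@9 WB@10
I4 ld r1 <- r1: IF@7 ID@8 stall=2 (RAW on I3.r1 (WB@10)) EX@11 MEM@12 WB@13
I5 add r3 <- r2,r3: IF@8 ID@11 stall=0 (-) EX@12 MEM@13 WB@14
I6 mul r4 <- r2,r3: IF@11 ID@12 stall=2 (RAW on I5.r3 (WB@14)) EX@15 MEM@16 WB@17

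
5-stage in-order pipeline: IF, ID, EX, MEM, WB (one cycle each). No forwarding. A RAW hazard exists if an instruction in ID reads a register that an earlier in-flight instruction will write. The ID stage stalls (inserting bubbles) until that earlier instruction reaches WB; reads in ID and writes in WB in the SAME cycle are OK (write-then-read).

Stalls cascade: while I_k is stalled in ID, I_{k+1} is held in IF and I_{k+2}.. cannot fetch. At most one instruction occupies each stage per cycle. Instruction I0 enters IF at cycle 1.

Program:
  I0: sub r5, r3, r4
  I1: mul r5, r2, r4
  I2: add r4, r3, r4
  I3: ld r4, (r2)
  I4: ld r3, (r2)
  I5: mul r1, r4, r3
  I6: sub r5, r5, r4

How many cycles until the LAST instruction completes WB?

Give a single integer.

I0 sub r5 <- r3,r4: IF@1 ID@2 stall=0 (-) EX@3 MEM@4 WB@5
I1 mul r5 <- r2,r4: IF@2 ID@3 stall=0 (-) EX@4 MEM@5 WB@6
I2 add r4 <- r3,r4: IF@3 ID@4 stall=0 (-) EX@5 MEM@6 WB@7
I3 ld r4 <- r2: IF@4 ID@5 stall=0 (-) EX@6 MEM@7 WB@8
I4 ld r3 <- r2: IF@5 ID@6 stall=0 (-) EX@7 MEM@8 WB@9
I5 mul r1 <- r4,r3: IF@6 ID@7 stall=2 (RAW on I4.r3 (WB@9)) EX@10 MEM@11 WB@12
I6 sub r5 <- r5,r4: IF@7 ID@10 stall=0 (-) EX@11 MEM@12 WB@13

Answer: 13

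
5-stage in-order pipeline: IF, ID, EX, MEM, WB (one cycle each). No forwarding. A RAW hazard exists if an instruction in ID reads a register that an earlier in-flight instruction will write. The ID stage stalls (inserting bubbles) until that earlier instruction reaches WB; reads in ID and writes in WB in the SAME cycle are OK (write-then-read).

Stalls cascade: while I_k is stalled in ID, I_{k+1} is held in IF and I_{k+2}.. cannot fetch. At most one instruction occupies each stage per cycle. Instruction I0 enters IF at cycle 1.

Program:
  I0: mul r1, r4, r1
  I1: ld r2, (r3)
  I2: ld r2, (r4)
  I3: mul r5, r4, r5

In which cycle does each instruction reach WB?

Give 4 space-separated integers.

I0 mul r1 <- r4,r1: IF@1 ID@2 stall=0 (-) EX@3 MEM@4 WB@5
I1 ld r2 <- r3: IF@2 ID@3 stall=0 (-) EX@4 MEM@5 WB@6
I2 ld r2 <- r4: IF@3 ID@4 stall=0 (-) EX@5 MEM@6 WB@7
I3 mul r5 <- r4,r5: IF@4 ID@5 stall=0 (-) EX@6 MEM@7 WB@8

Answer: 5 6 7 8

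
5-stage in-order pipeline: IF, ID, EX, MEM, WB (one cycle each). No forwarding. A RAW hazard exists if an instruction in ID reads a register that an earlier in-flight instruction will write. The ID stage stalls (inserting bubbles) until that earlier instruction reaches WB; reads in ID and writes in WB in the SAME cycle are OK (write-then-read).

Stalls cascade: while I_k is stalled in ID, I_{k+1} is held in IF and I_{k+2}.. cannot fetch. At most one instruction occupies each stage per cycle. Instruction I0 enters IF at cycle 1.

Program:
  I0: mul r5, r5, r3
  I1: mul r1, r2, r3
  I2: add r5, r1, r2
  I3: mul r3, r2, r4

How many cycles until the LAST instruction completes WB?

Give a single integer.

Answer: 10

Derivation:
I0 mul r5 <- r5,r3: IF@1 ID@2 stall=0 (-) EX@3 MEM@4 WB@5
I1 mul r1 <- r2,r3: IF@2 ID@3 stall=0 (-) EX@4 MEM@5 WB@6
I2 add r5 <- r1,r2: IF@3 ID@4 stall=2 (RAW on I1.r1 (WB@6)) EX@7 MEM@8 WB@9
I3 mul r3 <- r2,r4: IF@4 ID@7 stall=0 (-) EX@8 MEM@9 WB@10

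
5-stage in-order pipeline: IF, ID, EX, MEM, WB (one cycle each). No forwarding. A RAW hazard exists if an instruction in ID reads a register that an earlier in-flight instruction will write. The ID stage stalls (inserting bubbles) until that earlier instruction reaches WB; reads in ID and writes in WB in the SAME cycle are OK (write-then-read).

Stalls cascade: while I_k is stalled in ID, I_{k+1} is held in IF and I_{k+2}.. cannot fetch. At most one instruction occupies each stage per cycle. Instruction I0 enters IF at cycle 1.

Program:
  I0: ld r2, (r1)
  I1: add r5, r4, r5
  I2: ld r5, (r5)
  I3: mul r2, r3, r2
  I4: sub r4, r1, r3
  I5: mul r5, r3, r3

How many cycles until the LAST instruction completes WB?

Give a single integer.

I0 ld r2 <- r1: IF@1 ID@2 stall=0 (-) EX@3 MEM@4 WB@5
I1 add r5 <- r4,r5: IF@2 ID@3 stall=0 (-) EX@4 MEM@5 WB@6
I2 ld r5 <- r5: IF@3 ID@4 stall=2 (RAW on I1.r5 (WB@6)) EX@7 MEM@8 WB@9
I3 mul r2 <- r3,r2: IF@4 ID@7 stall=0 (-) EX@8 MEM@9 WB@10
I4 sub r4 <- r1,r3: IF@7 ID@8 stall=0 (-) EX@9 MEM@10 WB@11
I5 mul r5 <- r3,r3: IF@8 ID@9 stall=0 (-) EX@10 MEM@11 WB@12

Answer: 12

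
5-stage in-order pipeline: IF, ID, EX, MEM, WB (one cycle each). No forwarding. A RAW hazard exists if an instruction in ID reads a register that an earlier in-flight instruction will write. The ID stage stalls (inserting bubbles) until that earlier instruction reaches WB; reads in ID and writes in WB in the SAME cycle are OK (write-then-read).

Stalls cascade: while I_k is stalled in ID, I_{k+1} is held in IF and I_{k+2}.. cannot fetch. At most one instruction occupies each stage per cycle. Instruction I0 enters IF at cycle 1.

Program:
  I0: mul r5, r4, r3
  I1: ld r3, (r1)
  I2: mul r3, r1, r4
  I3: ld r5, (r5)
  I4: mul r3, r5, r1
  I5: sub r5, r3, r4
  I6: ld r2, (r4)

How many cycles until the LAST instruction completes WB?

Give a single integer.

Answer: 15

Derivation:
I0 mul r5 <- r4,r3: IF@1 ID@2 stall=0 (-) EX@3 MEM@4 WB@5
I1 ld r3 <- r1: IF@2 ID@3 stall=0 (-) EX@4 MEM@5 WB@6
I2 mul r3 <- r1,r4: IF@3 ID@4 stall=0 (-) EX@5 MEM@6 WB@7
I3 ld r5 <- r5: IF@4 ID@5 stall=0 (-) EX@6 MEM@7 WB@8
I4 mul r3 <- r5,r1: IF@5 ID@6 stall=2 (RAW on I3.r5 (WB@8)) EX@9 MEM@10 WB@11
I5 sub r5 <- r3,r4: IF@6 ID@9 stall=2 (RAW on I4.r3 (WB@11)) EX@12 MEM@13 WB@14
I6 ld r2 <- r4: IF@9 ID@12 stall=0 (-) EX@13 MEM@14 WB@15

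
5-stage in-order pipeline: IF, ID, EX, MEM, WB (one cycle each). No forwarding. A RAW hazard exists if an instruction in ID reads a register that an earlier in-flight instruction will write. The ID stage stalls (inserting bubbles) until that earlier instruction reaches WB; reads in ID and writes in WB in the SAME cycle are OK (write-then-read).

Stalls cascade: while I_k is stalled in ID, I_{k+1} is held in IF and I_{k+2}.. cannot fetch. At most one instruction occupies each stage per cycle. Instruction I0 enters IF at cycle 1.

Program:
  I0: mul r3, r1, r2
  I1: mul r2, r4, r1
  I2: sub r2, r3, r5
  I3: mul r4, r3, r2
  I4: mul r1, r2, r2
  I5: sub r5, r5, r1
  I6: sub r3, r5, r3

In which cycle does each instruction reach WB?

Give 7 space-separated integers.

Answer: 5 6 8 11 12 15 18

Derivation:
I0 mul r3 <- r1,r2: IF@1 ID@2 stall=0 (-) EX@3 MEM@4 WB@5
I1 mul r2 <- r4,r1: IF@2 ID@3 stall=0 (-) EX@4 MEM@5 WB@6
I2 sub r2 <- r3,r5: IF@3 ID@4 stall=1 (RAW on I0.r3 (WB@5)) EX@6 MEM@7 WB@8
I3 mul r4 <- r3,r2: IF@4 ID@6 stall=2 (RAW on I2.r2 (WB@8)) EX@9 MEM@10 WB@11
I4 mul r1 <- r2,r2: IF@6 ID@9 stall=0 (-) EX@10 MEM@11 WB@12
I5 sub r5 <- r5,r1: IF@9 ID@10 stall=2 (RAW on I4.r1 (WB@12)) EX@13 MEM@14 WB@15
I6 sub r3 <- r5,r3: IF@10 ID@13 stall=2 (RAW on I5.r5 (WB@15)) EX@16 MEM@17 WB@18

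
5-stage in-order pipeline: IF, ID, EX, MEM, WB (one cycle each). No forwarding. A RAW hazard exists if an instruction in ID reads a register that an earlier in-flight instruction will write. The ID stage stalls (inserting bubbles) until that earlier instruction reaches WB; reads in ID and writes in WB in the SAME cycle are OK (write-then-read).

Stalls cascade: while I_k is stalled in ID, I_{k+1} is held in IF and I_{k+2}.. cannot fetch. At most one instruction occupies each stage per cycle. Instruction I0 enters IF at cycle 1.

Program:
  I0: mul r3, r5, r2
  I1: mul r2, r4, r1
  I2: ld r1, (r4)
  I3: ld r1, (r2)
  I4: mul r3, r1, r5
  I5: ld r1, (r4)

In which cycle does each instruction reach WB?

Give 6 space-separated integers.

I0 mul r3 <- r5,r2: IF@1 ID@2 stall=0 (-) EX@3 MEM@4 WB@5
I1 mul r2 <- r4,r1: IF@2 ID@3 stall=0 (-) EX@4 MEM@5 WB@6
I2 ld r1 <- r4: IF@3 ID@4 stall=0 (-) EX@5 MEM@6 WB@7
I3 ld r1 <- r2: IF@4 ID@5 stall=1 (RAW on I1.r2 (WB@6)) EX@7 MEM@8 WB@9
I4 mul r3 <- r1,r5: IF@5 ID@7 stall=2 (RAW on I3.r1 (WB@9)) EX@10 MEM@11 WB@12
I5 ld r1 <- r4: IF@7 ID@10 stall=0 (-) EX@11 MEM@12 WB@13

Answer: 5 6 7 9 12 13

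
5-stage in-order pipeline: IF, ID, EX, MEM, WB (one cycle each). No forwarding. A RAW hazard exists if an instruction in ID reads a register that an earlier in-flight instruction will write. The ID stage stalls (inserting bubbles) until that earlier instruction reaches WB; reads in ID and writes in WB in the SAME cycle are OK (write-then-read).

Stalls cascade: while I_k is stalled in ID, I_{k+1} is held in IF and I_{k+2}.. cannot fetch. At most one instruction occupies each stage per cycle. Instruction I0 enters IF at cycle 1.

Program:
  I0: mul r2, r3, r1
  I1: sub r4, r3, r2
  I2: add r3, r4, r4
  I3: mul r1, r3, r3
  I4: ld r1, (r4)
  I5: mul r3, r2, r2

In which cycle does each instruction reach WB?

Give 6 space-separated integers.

I0 mul r2 <- r3,r1: IF@1 ID@2 stall=0 (-) EX@3 MEM@4 WB@5
I1 sub r4 <- r3,r2: IF@2 ID@3 stall=2 (RAW on I0.r2 (WB@5)) EX@6 MEM@7 WB@8
I2 add r3 <- r4,r4: IF@3 ID@6 stall=2 (RAW on I1.r4 (WB@8)) EX@9 MEM@10 WB@11
I3 mul r1 <- r3,r3: IF@6 ID@9 stall=2 (RAW on I2.r3 (WB@11)) EX@12 MEM@13 WB@14
I4 ld r1 <- r4: IF@9 ID@12 stall=0 (-) EX@13 MEM@14 WB@15
I5 mul r3 <- r2,r2: IF@12 ID@13 stall=0 (-) EX@14 MEM@15 WB@16

Answer: 5 8 11 14 15 16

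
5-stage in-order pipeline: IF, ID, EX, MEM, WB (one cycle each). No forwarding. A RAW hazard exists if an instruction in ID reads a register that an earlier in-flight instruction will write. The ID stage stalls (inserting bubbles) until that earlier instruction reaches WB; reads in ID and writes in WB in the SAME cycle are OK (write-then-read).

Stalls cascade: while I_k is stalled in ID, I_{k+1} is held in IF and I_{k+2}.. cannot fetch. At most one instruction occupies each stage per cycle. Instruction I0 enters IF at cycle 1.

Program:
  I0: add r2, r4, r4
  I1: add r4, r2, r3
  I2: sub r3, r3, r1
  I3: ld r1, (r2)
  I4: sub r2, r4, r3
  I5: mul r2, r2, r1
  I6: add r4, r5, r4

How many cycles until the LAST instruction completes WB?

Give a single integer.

I0 add r2 <- r4,r4: IF@1 ID@2 stall=0 (-) EX@3 MEM@4 WB@5
I1 add r4 <- r2,r3: IF@2 ID@3 stall=2 (RAW on I0.r2 (WB@5)) EX@6 MEM@7 WB@8
I2 sub r3 <- r3,r1: IF@3 ID@6 stall=0 (-) EX@7 MEM@8 WB@9
I3 ld r1 <- r2: IF@6 ID@7 stall=0 (-) EX@8 MEM@9 WB@10
I4 sub r2 <- r4,r3: IF@7 ID@8 stall=1 (RAW on I2.r3 (WB@9)) EX@10 MEM@11 WB@12
I5 mul r2 <- r2,r1: IF@8 ID@10 stall=2 (RAW on I4.r2 (WB@12)) EX@13 MEM@14 WB@15
I6 add r4 <- r5,r4: IF@10 ID@13 stall=0 (-) EX@14 MEM@15 WB@16

Answer: 16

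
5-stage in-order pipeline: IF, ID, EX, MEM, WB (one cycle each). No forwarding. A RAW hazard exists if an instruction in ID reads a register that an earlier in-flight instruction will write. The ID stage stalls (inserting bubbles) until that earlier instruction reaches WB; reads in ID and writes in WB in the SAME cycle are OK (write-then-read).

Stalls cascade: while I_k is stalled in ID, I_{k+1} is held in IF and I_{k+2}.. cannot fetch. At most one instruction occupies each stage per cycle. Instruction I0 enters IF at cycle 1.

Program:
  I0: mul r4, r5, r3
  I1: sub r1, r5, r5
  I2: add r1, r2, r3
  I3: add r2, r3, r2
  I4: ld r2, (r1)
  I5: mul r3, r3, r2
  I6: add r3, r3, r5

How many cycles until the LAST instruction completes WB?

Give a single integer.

Answer: 16

Derivation:
I0 mul r4 <- r5,r3: IF@1 ID@2 stall=0 (-) EX@3 MEM@4 WB@5
I1 sub r1 <- r5,r5: IF@2 ID@3 stall=0 (-) EX@4 MEM@5 WB@6
I2 add r1 <- r2,r3: IF@3 ID@4 stall=0 (-) EX@5 MEM@6 WB@7
I3 add r2 <- r3,r2: IF@4 ID@5 stall=0 (-) EX@6 MEM@7 WB@8
I4 ld r2 <- r1: IF@5 ID@6 stall=1 (RAW on I2.r1 (WB@7)) EX@8 MEM@9 WB@10
I5 mul r3 <- r3,r2: IF@6 ID@8 stall=2 (RAW on I4.r2 (WB@10)) EX@11 MEM@12 WB@13
I6 add r3 <- r3,r5: IF@8 ID@11 stall=2 (RAW on I5.r3 (WB@13)) EX@14 MEM@15 WB@16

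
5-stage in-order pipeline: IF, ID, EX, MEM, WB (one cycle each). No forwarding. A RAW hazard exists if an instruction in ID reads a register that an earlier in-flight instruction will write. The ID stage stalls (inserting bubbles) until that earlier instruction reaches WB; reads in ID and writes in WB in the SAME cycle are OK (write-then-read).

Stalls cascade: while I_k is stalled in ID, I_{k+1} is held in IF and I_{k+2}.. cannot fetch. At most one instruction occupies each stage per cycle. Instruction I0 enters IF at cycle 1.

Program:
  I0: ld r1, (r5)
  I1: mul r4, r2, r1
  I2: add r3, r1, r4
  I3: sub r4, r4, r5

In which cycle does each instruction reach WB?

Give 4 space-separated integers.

Answer: 5 8 11 12

Derivation:
I0 ld r1 <- r5: IF@1 ID@2 stall=0 (-) EX@3 MEM@4 WB@5
I1 mul r4 <- r2,r1: IF@2 ID@3 stall=2 (RAW on I0.r1 (WB@5)) EX@6 MEM@7 WB@8
I2 add r3 <- r1,r4: IF@3 ID@6 stall=2 (RAW on I1.r4 (WB@8)) EX@9 MEM@10 WB@11
I3 sub r4 <- r4,r5: IF@6 ID@9 stall=0 (-) EX@10 MEM@11 WB@12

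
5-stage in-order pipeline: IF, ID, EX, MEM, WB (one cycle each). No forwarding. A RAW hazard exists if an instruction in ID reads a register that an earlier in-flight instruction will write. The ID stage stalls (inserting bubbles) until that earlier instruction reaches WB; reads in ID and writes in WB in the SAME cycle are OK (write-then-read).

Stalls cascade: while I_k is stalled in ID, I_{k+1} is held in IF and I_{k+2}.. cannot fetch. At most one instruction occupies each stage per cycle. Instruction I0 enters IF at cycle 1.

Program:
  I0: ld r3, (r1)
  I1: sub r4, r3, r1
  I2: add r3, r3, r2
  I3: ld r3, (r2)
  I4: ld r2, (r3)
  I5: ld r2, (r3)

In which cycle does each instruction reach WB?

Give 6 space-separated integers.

Answer: 5 8 9 10 13 14

Derivation:
I0 ld r3 <- r1: IF@1 ID@2 stall=0 (-) EX@3 MEM@4 WB@5
I1 sub r4 <- r3,r1: IF@2 ID@3 stall=2 (RAW on I0.r3 (WB@5)) EX@6 MEM@7 WB@8
I2 add r3 <- r3,r2: IF@3 ID@6 stall=0 (-) EX@7 MEM@8 WB@9
I3 ld r3 <- r2: IF@6 ID@7 stall=0 (-) EX@8 MEM@9 WB@10
I4 ld r2 <- r3: IF@7 ID@8 stall=2 (RAW on I3.r3 (WB@10)) EX@11 MEM@12 WB@13
I5 ld r2 <- r3: IF@8 ID@11 stall=0 (-) EX@12 MEM@13 WB@14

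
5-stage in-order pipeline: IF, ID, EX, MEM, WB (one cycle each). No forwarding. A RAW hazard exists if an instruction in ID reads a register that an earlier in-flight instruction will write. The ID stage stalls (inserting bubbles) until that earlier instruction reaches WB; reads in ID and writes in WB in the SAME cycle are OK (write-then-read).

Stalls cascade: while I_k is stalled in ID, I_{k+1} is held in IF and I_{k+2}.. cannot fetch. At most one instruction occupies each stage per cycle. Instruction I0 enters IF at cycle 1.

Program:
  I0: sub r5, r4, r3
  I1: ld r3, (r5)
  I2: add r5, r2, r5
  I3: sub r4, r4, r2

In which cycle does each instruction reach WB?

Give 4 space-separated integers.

Answer: 5 8 9 10

Derivation:
I0 sub r5 <- r4,r3: IF@1 ID@2 stall=0 (-) EX@3 MEM@4 WB@5
I1 ld r3 <- r5: IF@2 ID@3 stall=2 (RAW on I0.r5 (WB@5)) EX@6 MEM@7 WB@8
I2 add r5 <- r2,r5: IF@3 ID@6 stall=0 (-) EX@7 MEM@8 WB@9
I3 sub r4 <- r4,r2: IF@6 ID@7 stall=0 (-) EX@8 MEM@9 WB@10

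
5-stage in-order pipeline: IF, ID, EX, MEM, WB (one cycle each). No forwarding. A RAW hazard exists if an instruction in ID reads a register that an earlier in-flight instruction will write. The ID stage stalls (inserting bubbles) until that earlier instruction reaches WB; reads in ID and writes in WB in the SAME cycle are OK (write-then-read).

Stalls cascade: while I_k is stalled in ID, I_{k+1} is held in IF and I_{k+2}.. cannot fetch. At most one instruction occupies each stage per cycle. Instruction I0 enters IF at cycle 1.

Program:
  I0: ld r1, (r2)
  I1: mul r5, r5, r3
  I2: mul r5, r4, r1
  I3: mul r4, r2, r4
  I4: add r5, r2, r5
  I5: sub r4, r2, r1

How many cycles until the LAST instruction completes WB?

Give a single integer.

I0 ld r1 <- r2: IF@1 ID@2 stall=0 (-) EX@3 MEM@4 WB@5
I1 mul r5 <- r5,r3: IF@2 ID@3 stall=0 (-) EX@4 MEM@5 WB@6
I2 mul r5 <- r4,r1: IF@3 ID@4 stall=1 (RAW on I0.r1 (WB@5)) EX@6 MEM@7 WB@8
I3 mul r4 <- r2,r4: IF@4 ID@6 stall=0 (-) EX@7 MEM@8 WB@9
I4 add r5 <- r2,r5: IF@6 ID@7 stall=1 (RAW on I2.r5 (WB@8)) EX@9 MEM@10 WB@11
I5 sub r4 <- r2,r1: IF@7 ID@9 stall=0 (-) EX@10 MEM@11 WB@12

Answer: 12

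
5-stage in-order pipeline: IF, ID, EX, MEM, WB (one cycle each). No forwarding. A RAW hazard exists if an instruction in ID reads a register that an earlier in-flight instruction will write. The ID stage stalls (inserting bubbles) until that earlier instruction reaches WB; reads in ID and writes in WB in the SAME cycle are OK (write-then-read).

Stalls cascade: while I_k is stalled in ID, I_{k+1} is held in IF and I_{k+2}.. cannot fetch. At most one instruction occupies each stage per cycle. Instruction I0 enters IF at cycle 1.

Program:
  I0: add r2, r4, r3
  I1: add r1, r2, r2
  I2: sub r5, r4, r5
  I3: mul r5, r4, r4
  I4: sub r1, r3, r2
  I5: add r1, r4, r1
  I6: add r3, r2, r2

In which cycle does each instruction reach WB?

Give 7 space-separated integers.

Answer: 5 8 9 10 11 14 15

Derivation:
I0 add r2 <- r4,r3: IF@1 ID@2 stall=0 (-) EX@3 MEM@4 WB@5
I1 add r1 <- r2,r2: IF@2 ID@3 stall=2 (RAW on I0.r2 (WB@5)) EX@6 MEM@7 WB@8
I2 sub r5 <- r4,r5: IF@3 ID@6 stall=0 (-) EX@7 MEM@8 WB@9
I3 mul r5 <- r4,r4: IF@6 ID@7 stall=0 (-) EX@8 MEM@9 WB@10
I4 sub r1 <- r3,r2: IF@7 ID@8 stall=0 (-) EX@9 MEM@10 WB@11
I5 add r1 <- r4,r1: IF@8 ID@9 stall=2 (RAW on I4.r1 (WB@11)) EX@12 MEM@13 WB@14
I6 add r3 <- r2,r2: IF@9 ID@12 stall=0 (-) EX@13 MEM@14 WB@15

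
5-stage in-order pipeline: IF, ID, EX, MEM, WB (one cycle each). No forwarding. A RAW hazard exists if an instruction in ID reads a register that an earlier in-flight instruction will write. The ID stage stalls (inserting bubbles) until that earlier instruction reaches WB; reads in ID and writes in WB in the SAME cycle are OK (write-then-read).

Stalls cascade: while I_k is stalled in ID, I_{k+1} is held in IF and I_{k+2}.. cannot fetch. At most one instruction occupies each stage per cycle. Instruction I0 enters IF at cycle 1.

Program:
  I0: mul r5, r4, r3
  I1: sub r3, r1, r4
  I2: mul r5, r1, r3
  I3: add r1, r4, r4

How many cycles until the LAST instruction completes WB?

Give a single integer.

Answer: 10

Derivation:
I0 mul r5 <- r4,r3: IF@1 ID@2 stall=0 (-) EX@3 MEM@4 WB@5
I1 sub r3 <- r1,r4: IF@2 ID@3 stall=0 (-) EX@4 MEM@5 WB@6
I2 mul r5 <- r1,r3: IF@3 ID@4 stall=2 (RAW on I1.r3 (WB@6)) EX@7 MEM@8 WB@9
I3 add r1 <- r4,r4: IF@4 ID@7 stall=0 (-) EX@8 MEM@9 WB@10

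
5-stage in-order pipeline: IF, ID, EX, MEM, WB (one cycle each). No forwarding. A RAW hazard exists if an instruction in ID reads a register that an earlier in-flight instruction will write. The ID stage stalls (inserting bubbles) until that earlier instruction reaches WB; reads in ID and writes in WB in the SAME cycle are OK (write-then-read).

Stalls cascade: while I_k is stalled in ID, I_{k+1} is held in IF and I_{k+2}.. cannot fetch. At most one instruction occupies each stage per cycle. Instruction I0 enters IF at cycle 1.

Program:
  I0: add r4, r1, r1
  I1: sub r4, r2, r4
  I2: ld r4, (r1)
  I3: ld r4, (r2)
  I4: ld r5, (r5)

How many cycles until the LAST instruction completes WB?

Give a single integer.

I0 add r4 <- r1,r1: IF@1 ID@2 stall=0 (-) EX@3 MEM@4 WB@5
I1 sub r4 <- r2,r4: IF@2 ID@3 stall=2 (RAW on I0.r4 (WB@5)) EX@6 MEM@7 WB@8
I2 ld r4 <- r1: IF@3 ID@6 stall=0 (-) EX@7 MEM@8 WB@9
I3 ld r4 <- r2: IF@6 ID@7 stall=0 (-) EX@8 MEM@9 WB@10
I4 ld r5 <- r5: IF@7 ID@8 stall=0 (-) EX@9 MEM@10 WB@11

Answer: 11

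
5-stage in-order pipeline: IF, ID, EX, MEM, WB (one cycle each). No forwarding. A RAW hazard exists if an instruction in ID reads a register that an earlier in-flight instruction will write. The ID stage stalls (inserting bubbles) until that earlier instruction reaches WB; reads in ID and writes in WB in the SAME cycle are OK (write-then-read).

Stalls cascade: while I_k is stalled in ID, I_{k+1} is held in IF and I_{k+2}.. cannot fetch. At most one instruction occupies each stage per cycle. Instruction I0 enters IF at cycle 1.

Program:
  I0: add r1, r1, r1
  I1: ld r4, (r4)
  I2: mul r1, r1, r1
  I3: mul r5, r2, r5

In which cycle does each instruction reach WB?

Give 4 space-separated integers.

Answer: 5 6 8 9

Derivation:
I0 add r1 <- r1,r1: IF@1 ID@2 stall=0 (-) EX@3 MEM@4 WB@5
I1 ld r4 <- r4: IF@2 ID@3 stall=0 (-) EX@4 MEM@5 WB@6
I2 mul r1 <- r1,r1: IF@3 ID@4 stall=1 (RAW on I0.r1 (WB@5)) EX@6 MEM@7 WB@8
I3 mul r5 <- r2,r5: IF@4 ID@6 stall=0 (-) EX@7 MEM@8 WB@9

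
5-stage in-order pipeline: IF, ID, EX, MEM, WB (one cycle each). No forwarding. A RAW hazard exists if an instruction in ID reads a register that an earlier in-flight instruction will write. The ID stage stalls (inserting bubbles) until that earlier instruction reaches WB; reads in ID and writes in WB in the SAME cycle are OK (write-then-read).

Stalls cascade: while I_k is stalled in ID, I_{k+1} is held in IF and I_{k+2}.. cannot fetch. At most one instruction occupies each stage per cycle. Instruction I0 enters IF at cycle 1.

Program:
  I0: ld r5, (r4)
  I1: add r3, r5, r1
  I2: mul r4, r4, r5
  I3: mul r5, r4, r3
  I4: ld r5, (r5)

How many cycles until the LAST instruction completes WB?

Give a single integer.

I0 ld r5 <- r4: IF@1 ID@2 stall=0 (-) EX@3 MEM@4 WB@5
I1 add r3 <- r5,r1: IF@2 ID@3 stall=2 (RAW on I0.r5 (WB@5)) EX@6 MEM@7 WB@8
I2 mul r4 <- r4,r5: IF@3 ID@6 stall=0 (-) EX@7 MEM@8 WB@9
I3 mul r5 <- r4,r3: IF@6 ID@7 stall=2 (RAW on I2.r4 (WB@9)) EX@10 MEM@11 WB@12
I4 ld r5 <- r5: IF@7 ID@10 stall=2 (RAW on I3.r5 (WB@12)) EX@13 MEM@14 WB@15

Answer: 15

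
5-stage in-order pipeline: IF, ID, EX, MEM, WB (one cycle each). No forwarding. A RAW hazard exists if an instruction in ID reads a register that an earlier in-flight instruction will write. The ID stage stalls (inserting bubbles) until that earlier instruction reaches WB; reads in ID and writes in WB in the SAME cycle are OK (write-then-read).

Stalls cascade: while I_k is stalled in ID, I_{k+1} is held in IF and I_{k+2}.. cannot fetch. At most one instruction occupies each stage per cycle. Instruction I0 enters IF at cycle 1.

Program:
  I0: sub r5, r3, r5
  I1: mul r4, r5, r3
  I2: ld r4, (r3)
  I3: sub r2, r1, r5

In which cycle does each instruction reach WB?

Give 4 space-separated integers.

I0 sub r5 <- r3,r5: IF@1 ID@2 stall=0 (-) EX@3 MEM@4 WB@5
I1 mul r4 <- r5,r3: IF@2 ID@3 stall=2 (RAW on I0.r5 (WB@5)) EX@6 MEM@7 WB@8
I2 ld r4 <- r3: IF@3 ID@6 stall=0 (-) EX@7 MEM@8 WB@9
I3 sub r2 <- r1,r5: IF@6 ID@7 stall=0 (-) EX@8 MEM@9 WB@10

Answer: 5 8 9 10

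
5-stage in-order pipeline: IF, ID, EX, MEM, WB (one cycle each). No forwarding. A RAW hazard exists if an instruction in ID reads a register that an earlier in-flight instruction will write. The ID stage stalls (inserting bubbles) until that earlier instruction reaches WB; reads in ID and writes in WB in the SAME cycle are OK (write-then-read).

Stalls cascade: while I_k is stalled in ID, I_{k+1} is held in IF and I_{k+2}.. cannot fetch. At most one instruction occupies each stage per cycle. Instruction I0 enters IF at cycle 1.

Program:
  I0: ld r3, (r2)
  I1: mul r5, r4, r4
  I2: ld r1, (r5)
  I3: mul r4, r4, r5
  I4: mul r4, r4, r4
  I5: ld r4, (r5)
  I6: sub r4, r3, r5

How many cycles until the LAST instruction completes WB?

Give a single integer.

I0 ld r3 <- r2: IF@1 ID@2 stall=0 (-) EX@3 MEM@4 WB@5
I1 mul r5 <- r4,r4: IF@2 ID@3 stall=0 (-) EX@4 MEM@5 WB@6
I2 ld r1 <- r5: IF@3 ID@4 stall=2 (RAW on I1.r5 (WB@6)) EX@7 MEM@8 WB@9
I3 mul r4 <- r4,r5: IF@4 ID@7 stall=0 (-) EX@8 MEM@9 WB@10
I4 mul r4 <- r4,r4: IF@7 ID@8 stall=2 (RAW on I3.r4 (WB@10)) EX@11 MEM@12 WB@13
I5 ld r4 <- r5: IF@8 ID@11 stall=0 (-) EX@12 MEM@13 WB@14
I6 sub r4 <- r3,r5: IF@11 ID@12 stall=0 (-) EX@13 MEM@14 WB@15

Answer: 15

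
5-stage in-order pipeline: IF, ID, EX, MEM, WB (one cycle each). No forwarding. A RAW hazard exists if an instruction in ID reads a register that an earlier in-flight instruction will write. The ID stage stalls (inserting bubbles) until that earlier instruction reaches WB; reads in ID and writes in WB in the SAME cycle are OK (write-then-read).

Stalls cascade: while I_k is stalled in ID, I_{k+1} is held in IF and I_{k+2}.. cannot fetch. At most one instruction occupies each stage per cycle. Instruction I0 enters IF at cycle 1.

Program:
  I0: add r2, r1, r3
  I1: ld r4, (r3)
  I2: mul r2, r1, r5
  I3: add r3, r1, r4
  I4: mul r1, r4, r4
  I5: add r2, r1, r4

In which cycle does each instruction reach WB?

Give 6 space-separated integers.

I0 add r2 <- r1,r3: IF@1 ID@2 stall=0 (-) EX@3 MEM@4 WB@5
I1 ld r4 <- r3: IF@2 ID@3 stall=0 (-) EX@4 MEM@5 WB@6
I2 mul r2 <- r1,r5: IF@3 ID@4 stall=0 (-) EX@5 MEM@6 WB@7
I3 add r3 <- r1,r4: IF@4 ID@5 stall=1 (RAW on I1.r4 (WB@6)) EX@7 MEM@8 WB@9
I4 mul r1 <- r4,r4: IF@5 ID@7 stall=0 (-) EX@8 MEM@9 WB@10
I5 add r2 <- r1,r4: IF@7 ID@8 stall=2 (RAW on I4.r1 (WB@10)) EX@11 MEM@12 WB@13

Answer: 5 6 7 9 10 13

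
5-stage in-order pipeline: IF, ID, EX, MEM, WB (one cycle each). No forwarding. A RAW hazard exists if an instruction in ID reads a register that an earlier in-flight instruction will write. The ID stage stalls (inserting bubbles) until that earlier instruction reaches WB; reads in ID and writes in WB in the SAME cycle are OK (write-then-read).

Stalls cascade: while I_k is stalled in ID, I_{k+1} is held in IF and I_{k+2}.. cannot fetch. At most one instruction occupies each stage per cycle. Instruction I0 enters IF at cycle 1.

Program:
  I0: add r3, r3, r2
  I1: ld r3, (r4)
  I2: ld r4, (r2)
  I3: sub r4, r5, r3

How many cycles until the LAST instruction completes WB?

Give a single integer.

Answer: 9

Derivation:
I0 add r3 <- r3,r2: IF@1 ID@2 stall=0 (-) EX@3 MEM@4 WB@5
I1 ld r3 <- r4: IF@2 ID@3 stall=0 (-) EX@4 MEM@5 WB@6
I2 ld r4 <- r2: IF@3 ID@4 stall=0 (-) EX@5 MEM@6 WB@7
I3 sub r4 <- r5,r3: IF@4 ID@5 stall=1 (RAW on I1.r3 (WB@6)) EX@7 MEM@8 WB@9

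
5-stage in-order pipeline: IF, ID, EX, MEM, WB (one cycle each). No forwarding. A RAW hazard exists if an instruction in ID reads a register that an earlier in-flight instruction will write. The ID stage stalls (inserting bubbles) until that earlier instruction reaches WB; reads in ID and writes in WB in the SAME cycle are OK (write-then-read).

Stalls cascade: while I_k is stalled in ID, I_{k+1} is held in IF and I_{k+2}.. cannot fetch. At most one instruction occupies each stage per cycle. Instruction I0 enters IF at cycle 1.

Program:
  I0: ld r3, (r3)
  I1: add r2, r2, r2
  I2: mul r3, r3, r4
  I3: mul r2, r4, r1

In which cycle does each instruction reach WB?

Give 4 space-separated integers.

I0 ld r3 <- r3: IF@1 ID@2 stall=0 (-) EX@3 MEM@4 WB@5
I1 add r2 <- r2,r2: IF@2 ID@3 stall=0 (-) EX@4 MEM@5 WB@6
I2 mul r3 <- r3,r4: IF@3 ID@4 stall=1 (RAW on I0.r3 (WB@5)) EX@6 MEM@7 WB@8
I3 mul r2 <- r4,r1: IF@4 ID@6 stall=0 (-) EX@7 MEM@8 WB@9

Answer: 5 6 8 9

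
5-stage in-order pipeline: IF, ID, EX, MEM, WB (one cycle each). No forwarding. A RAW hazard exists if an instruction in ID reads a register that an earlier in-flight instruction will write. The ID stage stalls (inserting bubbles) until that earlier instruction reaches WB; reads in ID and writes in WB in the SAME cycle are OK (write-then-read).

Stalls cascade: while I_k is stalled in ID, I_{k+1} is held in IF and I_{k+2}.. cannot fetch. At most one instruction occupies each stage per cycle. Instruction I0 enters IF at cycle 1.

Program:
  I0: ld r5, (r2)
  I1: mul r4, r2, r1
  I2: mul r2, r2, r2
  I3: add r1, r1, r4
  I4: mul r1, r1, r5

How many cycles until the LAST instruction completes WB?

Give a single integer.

I0 ld r5 <- r2: IF@1 ID@2 stall=0 (-) EX@3 MEM@4 WB@5
I1 mul r4 <- r2,r1: IF@2 ID@3 stall=0 (-) EX@4 MEM@5 WB@6
I2 mul r2 <- r2,r2: IF@3 ID@4 stall=0 (-) EX@5 MEM@6 WB@7
I3 add r1 <- r1,r4: IF@4 ID@5 stall=1 (RAW on I1.r4 (WB@6)) EX@7 MEM@8 WB@9
I4 mul r1 <- r1,r5: IF@5 ID@7 stall=2 (RAW on I3.r1 (WB@9)) EX@10 MEM@11 WB@12

Answer: 12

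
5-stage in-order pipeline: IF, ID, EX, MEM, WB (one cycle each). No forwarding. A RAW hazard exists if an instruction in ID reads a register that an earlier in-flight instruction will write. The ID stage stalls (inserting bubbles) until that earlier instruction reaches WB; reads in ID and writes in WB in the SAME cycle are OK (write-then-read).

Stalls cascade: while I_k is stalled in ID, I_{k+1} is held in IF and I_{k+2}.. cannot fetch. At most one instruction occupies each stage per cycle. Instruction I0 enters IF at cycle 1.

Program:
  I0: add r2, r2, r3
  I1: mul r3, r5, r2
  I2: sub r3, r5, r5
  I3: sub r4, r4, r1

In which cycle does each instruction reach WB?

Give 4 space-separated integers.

I0 add r2 <- r2,r3: IF@1 ID@2 stall=0 (-) EX@3 MEM@4 WB@5
I1 mul r3 <- r5,r2: IF@2 ID@3 stall=2 (RAW on I0.r2 (WB@5)) EX@6 MEM@7 WB@8
I2 sub r3 <- r5,r5: IF@3 ID@6 stall=0 (-) EX@7 MEM@8 WB@9
I3 sub r4 <- r4,r1: IF@6 ID@7 stall=0 (-) EX@8 MEM@9 WB@10

Answer: 5 8 9 10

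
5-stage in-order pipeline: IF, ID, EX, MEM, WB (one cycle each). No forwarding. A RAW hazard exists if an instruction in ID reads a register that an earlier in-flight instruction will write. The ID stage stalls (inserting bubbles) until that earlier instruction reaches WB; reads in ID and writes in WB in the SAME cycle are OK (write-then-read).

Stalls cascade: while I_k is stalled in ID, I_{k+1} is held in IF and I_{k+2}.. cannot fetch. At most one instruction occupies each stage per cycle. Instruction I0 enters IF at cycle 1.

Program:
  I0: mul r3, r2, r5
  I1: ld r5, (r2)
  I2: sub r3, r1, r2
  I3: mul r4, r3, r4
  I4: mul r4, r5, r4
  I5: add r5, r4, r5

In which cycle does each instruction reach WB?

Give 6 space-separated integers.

Answer: 5 6 7 10 13 16

Derivation:
I0 mul r3 <- r2,r5: IF@1 ID@2 stall=0 (-) EX@3 MEM@4 WB@5
I1 ld r5 <- r2: IF@2 ID@3 stall=0 (-) EX@4 MEM@5 WB@6
I2 sub r3 <- r1,r2: IF@3 ID@4 stall=0 (-) EX@5 MEM@6 WB@7
I3 mul r4 <- r3,r4: IF@4 ID@5 stall=2 (RAW on I2.r3 (WB@7)) EX@8 MEM@9 WB@10
I4 mul r4 <- r5,r4: IF@5 ID@8 stall=2 (RAW on I3.r4 (WB@10)) EX@11 MEM@12 WB@13
I5 add r5 <- r4,r5: IF@8 ID@11 stall=2 (RAW on I4.r4 (WB@13)) EX@14 MEM@15 WB@16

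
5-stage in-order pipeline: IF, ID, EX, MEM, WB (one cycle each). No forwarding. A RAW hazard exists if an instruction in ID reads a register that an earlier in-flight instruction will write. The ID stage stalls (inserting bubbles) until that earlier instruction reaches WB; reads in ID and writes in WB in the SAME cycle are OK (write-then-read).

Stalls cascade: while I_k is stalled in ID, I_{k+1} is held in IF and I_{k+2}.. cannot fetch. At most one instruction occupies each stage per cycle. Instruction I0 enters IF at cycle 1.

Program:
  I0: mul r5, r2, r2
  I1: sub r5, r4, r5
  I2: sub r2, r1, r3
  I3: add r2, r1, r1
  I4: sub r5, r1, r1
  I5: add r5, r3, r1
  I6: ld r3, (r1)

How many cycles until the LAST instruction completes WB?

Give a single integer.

Answer: 13

Derivation:
I0 mul r5 <- r2,r2: IF@1 ID@2 stall=0 (-) EX@3 MEM@4 WB@5
I1 sub r5 <- r4,r5: IF@2 ID@3 stall=2 (RAW on I0.r5 (WB@5)) EX@6 MEM@7 WB@8
I2 sub r2 <- r1,r3: IF@3 ID@6 stall=0 (-) EX@7 MEM@8 WB@9
I3 add r2 <- r1,r1: IF@6 ID@7 stall=0 (-) EX@8 MEM@9 WB@10
I4 sub r5 <- r1,r1: IF@7 ID@8 stall=0 (-) EX@9 MEM@10 WB@11
I5 add r5 <- r3,r1: IF@8 ID@9 stall=0 (-) EX@10 MEM@11 WB@12
I6 ld r3 <- r1: IF@9 ID@10 stall=0 (-) EX@11 MEM@12 WB@13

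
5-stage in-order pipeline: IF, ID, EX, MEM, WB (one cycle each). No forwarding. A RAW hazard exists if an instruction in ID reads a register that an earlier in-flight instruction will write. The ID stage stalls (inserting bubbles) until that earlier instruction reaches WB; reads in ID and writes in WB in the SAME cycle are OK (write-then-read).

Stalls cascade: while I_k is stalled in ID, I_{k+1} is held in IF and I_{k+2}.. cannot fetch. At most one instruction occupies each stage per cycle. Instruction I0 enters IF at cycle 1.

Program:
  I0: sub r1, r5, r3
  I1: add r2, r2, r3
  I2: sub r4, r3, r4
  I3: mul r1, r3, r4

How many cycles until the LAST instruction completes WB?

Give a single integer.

Answer: 10

Derivation:
I0 sub r1 <- r5,r3: IF@1 ID@2 stall=0 (-) EX@3 MEM@4 WB@5
I1 add r2 <- r2,r3: IF@2 ID@3 stall=0 (-) EX@4 MEM@5 WB@6
I2 sub r4 <- r3,r4: IF@3 ID@4 stall=0 (-) EX@5 MEM@6 WB@7
I3 mul r1 <- r3,r4: IF@4 ID@5 stall=2 (RAW on I2.r4 (WB@7)) EX@8 MEM@9 WB@10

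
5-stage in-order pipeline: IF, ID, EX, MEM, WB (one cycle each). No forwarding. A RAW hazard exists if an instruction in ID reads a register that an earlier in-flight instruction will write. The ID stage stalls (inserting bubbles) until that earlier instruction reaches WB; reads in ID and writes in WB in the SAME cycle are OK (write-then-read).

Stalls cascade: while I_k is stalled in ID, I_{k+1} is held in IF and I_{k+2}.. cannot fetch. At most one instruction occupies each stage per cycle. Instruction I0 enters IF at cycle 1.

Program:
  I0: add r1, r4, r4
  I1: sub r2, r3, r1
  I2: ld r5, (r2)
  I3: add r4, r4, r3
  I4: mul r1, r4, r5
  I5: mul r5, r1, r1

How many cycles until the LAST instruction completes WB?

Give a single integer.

I0 add r1 <- r4,r4: IF@1 ID@2 stall=0 (-) EX@3 MEM@4 WB@5
I1 sub r2 <- r3,r1: IF@2 ID@3 stall=2 (RAW on I0.r1 (WB@5)) EX@6 MEM@7 WB@8
I2 ld r5 <- r2: IF@3 ID@6 stall=2 (RAW on I1.r2 (WB@8)) EX@9 MEM@10 WB@11
I3 add r4 <- r4,r3: IF@6 ID@9 stall=0 (-) EX@10 MEM@11 WB@12
I4 mul r1 <- r4,r5: IF@9 ID@10 stall=2 (RAW on I3.r4 (WB@12)) EX@13 MEM@14 WB@15
I5 mul r5 <- r1,r1: IF@10 ID@13 stall=2 (RAW on I4.r1 (WB@15)) EX@16 MEM@17 WB@18

Answer: 18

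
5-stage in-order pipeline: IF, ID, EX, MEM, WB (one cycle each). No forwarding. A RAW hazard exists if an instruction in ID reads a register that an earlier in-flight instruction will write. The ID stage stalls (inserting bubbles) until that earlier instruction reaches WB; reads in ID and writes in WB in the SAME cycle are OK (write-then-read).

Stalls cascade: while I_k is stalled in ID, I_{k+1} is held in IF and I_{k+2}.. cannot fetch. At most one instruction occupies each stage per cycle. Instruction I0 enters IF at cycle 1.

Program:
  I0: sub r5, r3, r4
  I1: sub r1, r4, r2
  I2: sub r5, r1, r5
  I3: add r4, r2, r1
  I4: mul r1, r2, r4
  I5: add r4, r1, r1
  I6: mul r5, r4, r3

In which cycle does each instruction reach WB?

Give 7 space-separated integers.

Answer: 5 6 9 10 13 16 19

Derivation:
I0 sub r5 <- r3,r4: IF@1 ID@2 stall=0 (-) EX@3 MEM@4 WB@5
I1 sub r1 <- r4,r2: IF@2 ID@3 stall=0 (-) EX@4 MEM@5 WB@6
I2 sub r5 <- r1,r5: IF@3 ID@4 stall=2 (RAW on I1.r1 (WB@6)) EX@7 MEM@8 WB@9
I3 add r4 <- r2,r1: IF@4 ID@7 stall=0 (-) EX@8 MEM@9 WB@10
I4 mul r1 <- r2,r4: IF@7 ID@8 stall=2 (RAW on I3.r4 (WB@10)) EX@11 MEM@12 WB@13
I5 add r4 <- r1,r1: IF@8 ID@11 stall=2 (RAW on I4.r1 (WB@13)) EX@14 MEM@15 WB@16
I6 mul r5 <- r4,r3: IF@11 ID@14 stall=2 (RAW on I5.r4 (WB@16)) EX@17 MEM@18 WB@19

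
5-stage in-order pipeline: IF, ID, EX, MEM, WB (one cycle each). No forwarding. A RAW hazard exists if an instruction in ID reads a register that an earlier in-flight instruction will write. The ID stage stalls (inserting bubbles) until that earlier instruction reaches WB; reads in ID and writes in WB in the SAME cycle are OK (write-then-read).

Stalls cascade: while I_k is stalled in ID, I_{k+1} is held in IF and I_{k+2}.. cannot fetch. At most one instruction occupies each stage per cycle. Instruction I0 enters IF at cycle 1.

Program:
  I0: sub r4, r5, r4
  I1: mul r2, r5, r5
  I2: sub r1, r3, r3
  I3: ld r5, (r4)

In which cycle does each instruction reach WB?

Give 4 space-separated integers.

I0 sub r4 <- r5,r4: IF@1 ID@2 stall=0 (-) EX@3 MEM@4 WB@5
I1 mul r2 <- r5,r5: IF@2 ID@3 stall=0 (-) EX@4 MEM@5 WB@6
I2 sub r1 <- r3,r3: IF@3 ID@4 stall=0 (-) EX@5 MEM@6 WB@7
I3 ld r5 <- r4: IF@4 ID@5 stall=0 (-) EX@6 MEM@7 WB@8

Answer: 5 6 7 8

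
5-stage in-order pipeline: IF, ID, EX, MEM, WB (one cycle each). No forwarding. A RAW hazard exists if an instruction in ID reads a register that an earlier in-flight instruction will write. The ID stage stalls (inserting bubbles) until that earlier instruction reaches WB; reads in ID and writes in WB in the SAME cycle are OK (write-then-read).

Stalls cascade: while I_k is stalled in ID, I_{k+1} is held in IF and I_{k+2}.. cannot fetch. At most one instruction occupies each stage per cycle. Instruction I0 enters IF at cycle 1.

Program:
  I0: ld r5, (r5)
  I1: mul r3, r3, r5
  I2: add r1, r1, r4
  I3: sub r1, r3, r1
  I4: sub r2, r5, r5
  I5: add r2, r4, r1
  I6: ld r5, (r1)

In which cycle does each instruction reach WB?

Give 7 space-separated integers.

I0 ld r5 <- r5: IF@1 ID@2 stall=0 (-) EX@3 MEM@4 WB@5
I1 mul r3 <- r3,r5: IF@2 ID@3 stall=2 (RAW on I0.r5 (WB@5)) EX@6 MEM@7 WB@8
I2 add r1 <- r1,r4: IF@3 ID@6 stall=0 (-) EX@7 MEM@8 WB@9
I3 sub r1 <- r3,r1: IF@6 ID@7 stall=2 (RAW on I2.r1 (WB@9)) EX@10 MEM@11 WB@12
I4 sub r2 <- r5,r5: IF@7 ID@10 stall=0 (-) EX@11 MEM@12 WB@13
I5 add r2 <- r4,r1: IF@10 ID@11 stall=1 (RAW on I3.r1 (WB@12)) EX@13 MEM@14 WB@15
I6 ld r5 <- r1: IF@11 ID@13 stall=0 (-) EX@14 MEM@15 WB@16

Answer: 5 8 9 12 13 15 16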